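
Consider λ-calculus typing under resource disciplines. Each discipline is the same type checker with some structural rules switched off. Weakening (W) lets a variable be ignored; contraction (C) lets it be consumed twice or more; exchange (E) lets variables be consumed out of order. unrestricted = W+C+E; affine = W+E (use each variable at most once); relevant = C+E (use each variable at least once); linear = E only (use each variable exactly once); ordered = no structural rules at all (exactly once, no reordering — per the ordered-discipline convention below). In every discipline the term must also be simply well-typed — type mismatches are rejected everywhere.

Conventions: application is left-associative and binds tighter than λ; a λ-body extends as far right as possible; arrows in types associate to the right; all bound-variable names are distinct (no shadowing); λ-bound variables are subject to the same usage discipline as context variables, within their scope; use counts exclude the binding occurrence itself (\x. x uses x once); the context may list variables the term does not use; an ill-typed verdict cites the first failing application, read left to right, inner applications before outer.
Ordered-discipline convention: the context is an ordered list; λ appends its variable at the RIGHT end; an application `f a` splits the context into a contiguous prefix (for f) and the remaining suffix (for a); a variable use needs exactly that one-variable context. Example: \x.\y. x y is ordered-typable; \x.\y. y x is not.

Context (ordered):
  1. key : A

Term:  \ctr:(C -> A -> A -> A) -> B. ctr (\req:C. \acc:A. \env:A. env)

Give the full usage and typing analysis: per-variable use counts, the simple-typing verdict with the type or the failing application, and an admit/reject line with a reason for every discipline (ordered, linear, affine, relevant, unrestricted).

variable uses: key: 0, ctr (λ-bound): 1, req (λ-bound): 0, acc (λ-bound): 0, env (λ-bound): 1
uses in reading order: ctr, env
typing: well-typed at ((C -> A -> A -> A) -> B) -> B
ordered: ✗ — key, req, acc never used (weakening)
linear: ✗ — key, req, acc never used (weakening)
affine: ✓ — at most one use each (key, ctr, req, acc, env)
relevant: ✗ — key, req, acc never used (weakening)
unrestricted: ✓ — well-typed at ((C -> A -> A -> A) -> B) -> B; no restrictions here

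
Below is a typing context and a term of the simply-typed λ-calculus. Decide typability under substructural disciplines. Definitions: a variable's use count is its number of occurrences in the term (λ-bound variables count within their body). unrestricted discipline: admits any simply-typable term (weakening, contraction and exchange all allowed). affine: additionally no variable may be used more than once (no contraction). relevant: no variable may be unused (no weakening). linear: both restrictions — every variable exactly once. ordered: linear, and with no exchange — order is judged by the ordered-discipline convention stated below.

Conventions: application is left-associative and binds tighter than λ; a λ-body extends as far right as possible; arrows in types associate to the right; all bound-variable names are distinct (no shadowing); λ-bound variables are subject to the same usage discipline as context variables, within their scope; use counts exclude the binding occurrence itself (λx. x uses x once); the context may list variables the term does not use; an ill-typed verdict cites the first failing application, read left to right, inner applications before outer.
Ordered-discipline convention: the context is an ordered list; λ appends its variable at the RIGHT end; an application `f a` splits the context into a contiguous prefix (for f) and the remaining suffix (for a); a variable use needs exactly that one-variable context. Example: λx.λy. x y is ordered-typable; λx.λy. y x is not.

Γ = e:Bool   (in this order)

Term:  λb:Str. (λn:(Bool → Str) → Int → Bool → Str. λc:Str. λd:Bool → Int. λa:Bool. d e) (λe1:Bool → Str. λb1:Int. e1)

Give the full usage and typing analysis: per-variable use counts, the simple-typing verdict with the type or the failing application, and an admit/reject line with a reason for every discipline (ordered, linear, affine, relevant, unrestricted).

usage: e: 1×, b (bound): 0×, n (bound): 0×, c (bound): 0×, d (bound): 1×, a (bound): 0×, e1 (bound): 1×, b1 (bound): 0×
left-to-right use order: d, e, e1
typing: well-typed at Str → Str → (Bool → Int) → Bool → Int
ordered: ✗ — unused: b, n, c, a, b1 — weakening required
linear: ✗ — unused: b, n, c, a, b1 — weakening required
affine: ✓ — none of e, b, n, c, d, a, e1, b1 used more than once
relevant: ✗ — unused: b, n, c, a, b1 — weakening required
unrestricted: ✓ — well-typed at Str → Str → (Bool → Int) → Bool → Int; no restrictions here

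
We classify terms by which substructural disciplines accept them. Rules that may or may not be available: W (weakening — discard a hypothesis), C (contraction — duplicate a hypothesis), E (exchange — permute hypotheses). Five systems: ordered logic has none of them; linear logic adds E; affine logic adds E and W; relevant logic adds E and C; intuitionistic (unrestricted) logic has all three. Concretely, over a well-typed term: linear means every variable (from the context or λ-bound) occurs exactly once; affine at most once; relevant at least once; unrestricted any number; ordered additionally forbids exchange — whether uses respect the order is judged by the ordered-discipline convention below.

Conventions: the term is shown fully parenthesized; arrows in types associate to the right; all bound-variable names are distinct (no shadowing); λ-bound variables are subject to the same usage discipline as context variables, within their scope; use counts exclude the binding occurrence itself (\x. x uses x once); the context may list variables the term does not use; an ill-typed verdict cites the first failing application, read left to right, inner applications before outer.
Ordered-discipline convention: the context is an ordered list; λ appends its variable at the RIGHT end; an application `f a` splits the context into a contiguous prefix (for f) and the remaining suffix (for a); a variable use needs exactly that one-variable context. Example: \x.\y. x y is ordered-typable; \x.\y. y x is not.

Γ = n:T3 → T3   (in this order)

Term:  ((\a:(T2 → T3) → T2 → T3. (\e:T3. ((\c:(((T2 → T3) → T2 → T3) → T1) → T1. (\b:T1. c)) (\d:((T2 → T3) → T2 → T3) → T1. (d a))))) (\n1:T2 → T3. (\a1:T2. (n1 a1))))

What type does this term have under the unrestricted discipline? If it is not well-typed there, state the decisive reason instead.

term : T3 → T1 → (((T2 → T3) → T2 → T3) → T1) → T1
usage: n: 0×; a [bound]: 1×; e [bound]: 0×; c [bound]: 1×; b [bound]: 0×; d [bound]: 1×; n1 [bound]: 1×; a1 [bound]: 1×
uses in reading order: c, d, a, n1, a1
typing: the term checks, with type T3 → T1 → (((T2 → T3) → T2 → T3) → T1) → T1
summary: ordered ✗ · linear ✗ · affine ✓ · relevant ✗ · unrestricted ✓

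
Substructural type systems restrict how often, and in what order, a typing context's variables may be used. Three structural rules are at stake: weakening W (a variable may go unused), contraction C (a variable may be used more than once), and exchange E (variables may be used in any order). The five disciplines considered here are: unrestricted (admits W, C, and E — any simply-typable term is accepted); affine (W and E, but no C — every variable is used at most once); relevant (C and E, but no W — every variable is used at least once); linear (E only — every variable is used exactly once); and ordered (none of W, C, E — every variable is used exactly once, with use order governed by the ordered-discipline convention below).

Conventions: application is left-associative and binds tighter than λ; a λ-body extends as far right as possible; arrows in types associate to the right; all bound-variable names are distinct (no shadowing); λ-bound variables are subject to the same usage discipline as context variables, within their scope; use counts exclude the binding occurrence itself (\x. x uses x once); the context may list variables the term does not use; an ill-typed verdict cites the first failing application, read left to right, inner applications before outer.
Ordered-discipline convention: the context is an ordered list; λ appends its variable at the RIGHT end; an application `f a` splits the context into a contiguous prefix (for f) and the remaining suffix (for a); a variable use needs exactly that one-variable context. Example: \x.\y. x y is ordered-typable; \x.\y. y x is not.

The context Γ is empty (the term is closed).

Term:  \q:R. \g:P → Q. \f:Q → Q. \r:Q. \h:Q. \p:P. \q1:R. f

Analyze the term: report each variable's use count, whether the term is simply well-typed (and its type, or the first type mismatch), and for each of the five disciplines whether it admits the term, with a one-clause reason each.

usage: q [bound]: 0×; g [bound]: 0×; f [bound]: 1×; r [bound]: 0×; h [bound]: 0×; p [bound]: 0×; q1 [bound]: 0×
uses in reading order: f
typing: the term checks, with type R → (P → Q) → (Q → Q) → Q → Q → P → R → Q → Q
ordered: ✗, needs weakening: q, g, r, h, p, q1 unused
linear: ✗, needs weakening: q, g, r, h, p, q1 unused
affine: ✓, none of q, g, f, r, h, p, q1 used more than once
relevant: ✗, needs weakening: q, g, r, h, p, q1 unused
unrestricted: ✓, simply typable at R → (P → Q) → (Q → Q) → Q → Q → P → R → Q → Q; W, C, E all held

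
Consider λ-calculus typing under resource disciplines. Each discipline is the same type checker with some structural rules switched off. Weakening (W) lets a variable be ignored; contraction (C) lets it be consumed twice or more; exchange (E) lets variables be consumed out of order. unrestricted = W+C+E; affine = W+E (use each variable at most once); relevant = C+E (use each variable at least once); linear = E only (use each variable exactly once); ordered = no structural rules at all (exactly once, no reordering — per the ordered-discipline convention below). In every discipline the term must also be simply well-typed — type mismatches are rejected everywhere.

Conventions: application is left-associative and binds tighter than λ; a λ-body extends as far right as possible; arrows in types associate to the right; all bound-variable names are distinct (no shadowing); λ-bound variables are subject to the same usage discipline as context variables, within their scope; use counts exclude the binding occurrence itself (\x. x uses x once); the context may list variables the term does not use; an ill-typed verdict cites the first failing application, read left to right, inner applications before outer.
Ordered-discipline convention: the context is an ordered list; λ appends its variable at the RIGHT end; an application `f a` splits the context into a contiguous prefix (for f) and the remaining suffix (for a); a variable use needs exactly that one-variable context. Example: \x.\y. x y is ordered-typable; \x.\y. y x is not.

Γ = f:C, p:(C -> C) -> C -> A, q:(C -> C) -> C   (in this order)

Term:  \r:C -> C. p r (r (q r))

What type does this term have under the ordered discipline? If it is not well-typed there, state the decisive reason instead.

not well-typed under ordered — needs contraction — r ×3; f left unused
counts: f: 0; p: 1; q: 1; r (bound): 3
order of uses: p, r, r, q, r
typing: the term checks, with type (C -> C) -> A
per-discipline verdicts: ordered ✗, linear ✗, affine ✗, relevant ✗, unrestricted ✓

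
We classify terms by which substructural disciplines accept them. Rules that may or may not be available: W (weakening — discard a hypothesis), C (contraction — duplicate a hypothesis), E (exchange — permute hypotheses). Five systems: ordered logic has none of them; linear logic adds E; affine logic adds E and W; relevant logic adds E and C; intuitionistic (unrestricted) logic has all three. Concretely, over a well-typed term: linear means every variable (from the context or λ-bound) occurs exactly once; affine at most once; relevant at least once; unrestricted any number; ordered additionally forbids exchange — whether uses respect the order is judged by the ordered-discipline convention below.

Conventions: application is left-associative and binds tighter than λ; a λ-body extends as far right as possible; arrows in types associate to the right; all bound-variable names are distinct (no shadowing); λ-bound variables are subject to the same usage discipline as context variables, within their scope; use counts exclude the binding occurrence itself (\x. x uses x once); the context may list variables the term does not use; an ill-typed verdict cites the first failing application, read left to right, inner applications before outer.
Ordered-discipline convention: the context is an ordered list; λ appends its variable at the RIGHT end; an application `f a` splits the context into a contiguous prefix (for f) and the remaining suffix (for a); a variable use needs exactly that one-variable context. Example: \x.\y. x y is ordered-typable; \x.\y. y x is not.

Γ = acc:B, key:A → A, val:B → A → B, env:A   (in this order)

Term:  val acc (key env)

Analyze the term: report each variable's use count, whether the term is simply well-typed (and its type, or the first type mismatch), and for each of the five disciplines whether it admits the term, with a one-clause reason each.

counts: acc=1, key=1, val=1, env=1
order of uses: val, acc, key, env
typing: the term checks, with type B
ordered: ✗, needs exchange: uses follow val, acc, key, env
linear: ✓, exactly-once usage across acc, key, val, env
affine: ✓, at most one use each (acc, key, val, env)
relevant: ✓, acc, key, val, env: all used, weakening unneeded
unrestricted: ✓, simply typable at B; W, C, E all held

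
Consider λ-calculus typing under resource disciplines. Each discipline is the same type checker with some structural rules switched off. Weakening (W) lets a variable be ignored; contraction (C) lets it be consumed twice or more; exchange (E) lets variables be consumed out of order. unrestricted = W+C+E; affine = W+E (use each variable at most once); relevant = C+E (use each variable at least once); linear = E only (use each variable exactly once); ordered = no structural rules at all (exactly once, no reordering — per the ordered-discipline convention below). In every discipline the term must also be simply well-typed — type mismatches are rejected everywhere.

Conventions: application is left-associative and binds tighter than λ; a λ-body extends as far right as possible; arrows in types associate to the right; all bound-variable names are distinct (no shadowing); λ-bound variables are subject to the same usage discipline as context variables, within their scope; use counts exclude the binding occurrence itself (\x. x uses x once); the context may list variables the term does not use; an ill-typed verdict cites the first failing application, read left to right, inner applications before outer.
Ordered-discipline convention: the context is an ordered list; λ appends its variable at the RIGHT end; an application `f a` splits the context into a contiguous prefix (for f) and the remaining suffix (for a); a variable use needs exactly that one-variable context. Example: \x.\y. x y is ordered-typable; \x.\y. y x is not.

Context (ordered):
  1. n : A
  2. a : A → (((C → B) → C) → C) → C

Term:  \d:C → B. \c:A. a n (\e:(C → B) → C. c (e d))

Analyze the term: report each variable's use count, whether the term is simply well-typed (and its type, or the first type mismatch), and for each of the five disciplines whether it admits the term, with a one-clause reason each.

variable uses: n ×1, a ×1, d (bound) ×1, c (bound) ×1, e (bound) ×1
left-to-right use order: a, n, c, e, d
typing: ill-typed: non-function type A applied to an argument
ordered: ✗ — not simply typable
linear: ✗ — fails simple typing
affine: ✗ — a type mismatch blocks all five
relevant: ✗ — the type mismatch rejects it
unrestricted: ✗ — not simply typable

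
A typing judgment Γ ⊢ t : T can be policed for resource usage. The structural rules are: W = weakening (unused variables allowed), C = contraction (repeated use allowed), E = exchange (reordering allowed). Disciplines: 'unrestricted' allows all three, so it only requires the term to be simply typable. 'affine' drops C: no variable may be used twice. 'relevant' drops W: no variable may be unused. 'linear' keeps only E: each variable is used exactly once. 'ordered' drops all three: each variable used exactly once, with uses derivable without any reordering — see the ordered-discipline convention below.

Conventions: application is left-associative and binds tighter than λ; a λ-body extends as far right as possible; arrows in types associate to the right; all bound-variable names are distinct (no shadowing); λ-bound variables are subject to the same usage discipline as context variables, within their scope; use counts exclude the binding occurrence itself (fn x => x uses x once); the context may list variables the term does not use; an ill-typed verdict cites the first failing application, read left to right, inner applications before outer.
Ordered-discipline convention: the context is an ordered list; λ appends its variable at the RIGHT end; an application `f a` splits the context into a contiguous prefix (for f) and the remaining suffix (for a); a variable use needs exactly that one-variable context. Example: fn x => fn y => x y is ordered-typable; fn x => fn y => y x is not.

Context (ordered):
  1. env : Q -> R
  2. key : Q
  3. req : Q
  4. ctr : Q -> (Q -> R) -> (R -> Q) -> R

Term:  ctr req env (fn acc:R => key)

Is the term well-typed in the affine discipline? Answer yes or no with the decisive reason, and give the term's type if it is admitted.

yes — no duplicate uses among env, key, req, ctr, acc; term : R
variable uses: env ×1, key ×1, req ×1, ctr ×1, acc (λ-bound) ×0
use order (left to right): ctr, req, env, key
typing: the term checks, with type R
across the five disciplines: ordered ✗ | linear ✗ | affine ✓ | relevant ✗ | unrestricted ✓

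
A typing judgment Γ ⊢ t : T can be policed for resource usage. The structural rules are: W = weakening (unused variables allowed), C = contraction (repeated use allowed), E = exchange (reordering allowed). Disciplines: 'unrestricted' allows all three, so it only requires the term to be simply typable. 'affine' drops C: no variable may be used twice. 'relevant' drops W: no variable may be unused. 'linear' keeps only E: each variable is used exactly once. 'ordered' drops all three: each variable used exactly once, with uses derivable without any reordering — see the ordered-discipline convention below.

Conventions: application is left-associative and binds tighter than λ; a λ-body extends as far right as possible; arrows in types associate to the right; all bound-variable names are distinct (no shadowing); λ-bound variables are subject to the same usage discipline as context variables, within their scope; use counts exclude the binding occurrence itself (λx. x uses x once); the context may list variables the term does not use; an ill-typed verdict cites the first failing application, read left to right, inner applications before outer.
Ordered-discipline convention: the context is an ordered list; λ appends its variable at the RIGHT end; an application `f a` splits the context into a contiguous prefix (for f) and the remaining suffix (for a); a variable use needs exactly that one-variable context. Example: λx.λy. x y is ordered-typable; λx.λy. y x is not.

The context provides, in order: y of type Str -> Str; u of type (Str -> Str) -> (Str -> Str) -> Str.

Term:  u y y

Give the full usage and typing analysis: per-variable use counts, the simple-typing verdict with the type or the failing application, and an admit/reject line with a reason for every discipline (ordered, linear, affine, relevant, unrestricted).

use counts: y: 2×; u: 1×
use order (left to right): u, y, y
typing: ✓ — Str
ordered: ✗, needs contraction — y ×2
linear: ✗, needs contraction — y ×2
affine: ✗, needs contraction — y ×2
relevant: ✓, none of y, u goes unused
unrestricted: ✓, simply typable at Str; W, C, E all held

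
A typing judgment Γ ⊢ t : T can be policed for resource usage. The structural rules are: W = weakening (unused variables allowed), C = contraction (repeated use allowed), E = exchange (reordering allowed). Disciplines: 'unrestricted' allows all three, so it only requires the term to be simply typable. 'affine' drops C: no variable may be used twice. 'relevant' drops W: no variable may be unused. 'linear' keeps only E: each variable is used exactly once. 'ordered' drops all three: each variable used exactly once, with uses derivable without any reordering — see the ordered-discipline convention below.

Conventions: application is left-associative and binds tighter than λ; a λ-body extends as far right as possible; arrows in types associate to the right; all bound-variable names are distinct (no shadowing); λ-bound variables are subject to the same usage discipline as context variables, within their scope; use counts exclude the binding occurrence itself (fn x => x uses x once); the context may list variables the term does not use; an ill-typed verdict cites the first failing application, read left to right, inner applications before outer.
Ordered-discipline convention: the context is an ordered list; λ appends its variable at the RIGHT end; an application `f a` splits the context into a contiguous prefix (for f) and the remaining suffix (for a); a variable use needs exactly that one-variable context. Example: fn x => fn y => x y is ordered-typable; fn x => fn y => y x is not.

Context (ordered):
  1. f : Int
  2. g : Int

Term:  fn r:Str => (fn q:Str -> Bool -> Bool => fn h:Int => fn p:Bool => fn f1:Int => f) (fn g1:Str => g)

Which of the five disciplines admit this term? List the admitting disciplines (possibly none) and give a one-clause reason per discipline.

admitted by: none
use counts: f: 1; g: 1; r (bound): 0; q (bound): 0; h (bound): 0; p (bound): 0; f1 (bound): 0; g1 (bound): 0
use order (left to right): f, g
typing: ill-typed: a function awaiting Str -> Bool -> Bool gets Str -> Int
ordered: ✗, fails simple typing
linear: ✗, a type mismatch blocks all five
affine: ✗, the type mismatch rejects it
relevant: ✗, not simply typable
unrestricted: ✗, fails simple typing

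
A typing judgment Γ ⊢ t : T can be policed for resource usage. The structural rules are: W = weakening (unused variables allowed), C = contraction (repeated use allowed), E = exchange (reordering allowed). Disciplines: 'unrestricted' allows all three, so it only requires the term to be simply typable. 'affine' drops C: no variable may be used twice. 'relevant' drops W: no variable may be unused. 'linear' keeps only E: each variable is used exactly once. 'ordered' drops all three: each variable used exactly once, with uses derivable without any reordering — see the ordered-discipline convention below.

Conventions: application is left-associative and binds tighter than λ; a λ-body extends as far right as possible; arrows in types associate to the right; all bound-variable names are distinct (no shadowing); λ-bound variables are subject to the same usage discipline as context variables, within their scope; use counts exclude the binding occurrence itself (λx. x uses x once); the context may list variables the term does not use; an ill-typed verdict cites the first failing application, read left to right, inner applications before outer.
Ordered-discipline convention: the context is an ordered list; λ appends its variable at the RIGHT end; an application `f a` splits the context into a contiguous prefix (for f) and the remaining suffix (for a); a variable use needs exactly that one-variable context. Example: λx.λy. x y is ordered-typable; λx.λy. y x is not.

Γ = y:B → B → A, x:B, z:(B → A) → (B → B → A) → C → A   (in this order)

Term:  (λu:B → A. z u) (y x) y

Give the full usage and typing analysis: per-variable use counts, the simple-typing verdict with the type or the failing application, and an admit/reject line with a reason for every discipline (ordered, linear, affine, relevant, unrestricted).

usage: y ×2; x ×1; z ×1; u [bound] ×1
order of uses: z, u, y, x, y
typing: well-typed at C → A
ordered ✗ (y ×2 used more than once (contraction))
linear ✗ (y ×2 used more than once (contraction))
affine ✗ (y ×2 used more than once (contraction))
relevant ✓ (y, x, z, u: all used, weakening unneeded)
unrestricted ✓ (well-typed at C → A; no restrictions here)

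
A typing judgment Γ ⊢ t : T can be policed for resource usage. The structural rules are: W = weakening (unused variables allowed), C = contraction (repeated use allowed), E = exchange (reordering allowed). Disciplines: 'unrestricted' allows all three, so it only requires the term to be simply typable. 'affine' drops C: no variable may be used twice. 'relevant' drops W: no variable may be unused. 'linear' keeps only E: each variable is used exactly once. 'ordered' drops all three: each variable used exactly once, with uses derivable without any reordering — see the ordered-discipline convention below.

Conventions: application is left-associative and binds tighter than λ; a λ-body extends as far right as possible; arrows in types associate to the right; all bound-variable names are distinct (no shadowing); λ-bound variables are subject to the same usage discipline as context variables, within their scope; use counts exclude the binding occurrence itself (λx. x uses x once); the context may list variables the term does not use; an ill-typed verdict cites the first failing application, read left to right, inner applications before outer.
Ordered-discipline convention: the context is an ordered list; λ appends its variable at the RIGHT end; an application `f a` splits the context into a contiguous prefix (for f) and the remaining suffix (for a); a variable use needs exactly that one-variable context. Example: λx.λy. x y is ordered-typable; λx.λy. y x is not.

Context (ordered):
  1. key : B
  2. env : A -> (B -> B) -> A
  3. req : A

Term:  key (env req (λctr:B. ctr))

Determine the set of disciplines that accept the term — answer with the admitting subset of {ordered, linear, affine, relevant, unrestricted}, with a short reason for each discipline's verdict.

accepted by: none
use counts: key: 1×; env: 1×; req: 1×; ctr [bound]: 1×
left-to-right use order: key, env, req, ctr
typing: ill-typed: non-arrow in function slot: B
ordered ✗ (not simply typable)
linear ✗ (fails simple typing)
affine ✗ (a type mismatch blocks all five)
relevant ✗ (the type mismatch rejects it)
unrestricted ✗ (not simply typable)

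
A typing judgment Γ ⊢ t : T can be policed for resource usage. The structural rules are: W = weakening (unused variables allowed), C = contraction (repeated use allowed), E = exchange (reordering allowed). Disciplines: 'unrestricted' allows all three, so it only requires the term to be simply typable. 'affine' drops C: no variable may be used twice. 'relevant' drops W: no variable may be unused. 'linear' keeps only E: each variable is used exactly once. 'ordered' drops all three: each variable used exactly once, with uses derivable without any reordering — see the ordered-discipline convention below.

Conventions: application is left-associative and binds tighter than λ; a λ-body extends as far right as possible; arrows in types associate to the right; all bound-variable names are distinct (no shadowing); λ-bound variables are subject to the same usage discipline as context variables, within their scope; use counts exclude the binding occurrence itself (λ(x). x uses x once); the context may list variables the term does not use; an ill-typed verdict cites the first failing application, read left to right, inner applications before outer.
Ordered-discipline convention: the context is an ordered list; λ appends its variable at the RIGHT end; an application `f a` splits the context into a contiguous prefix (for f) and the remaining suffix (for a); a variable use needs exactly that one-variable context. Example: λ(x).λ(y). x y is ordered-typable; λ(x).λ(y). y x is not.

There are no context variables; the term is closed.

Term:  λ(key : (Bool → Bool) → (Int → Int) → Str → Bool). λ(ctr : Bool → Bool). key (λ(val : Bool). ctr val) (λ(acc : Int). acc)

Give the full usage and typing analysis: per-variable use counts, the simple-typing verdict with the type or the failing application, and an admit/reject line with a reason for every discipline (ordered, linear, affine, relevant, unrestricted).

usage: key (λ-bound): 1, ctr (λ-bound): 1, val (λ-bound): 1, acc (λ-bound): 1
use order (left to right): key, ctr, val, acc
typing: well-typed — term : ((Bool → Bool) → (Int → Int) → Str → Bool) → (Bool → Bool) → Str → Bool
ordered: ✓, one use each (key, ctr, val, acc); ordered split holds
linear: ✓, exactly-once usage across key, ctr, val, acc
affine: ✓, at most one use each (key, ctr, val, acc)
relevant: ✓, key, ctr, val, acc: all used, weakening unneeded
unrestricted: ✓, simply typable at ((Bool → Bool) → (Int → Int) → Str → Bool) → (Bool → Bool) → Str → Bool; W, C, E all held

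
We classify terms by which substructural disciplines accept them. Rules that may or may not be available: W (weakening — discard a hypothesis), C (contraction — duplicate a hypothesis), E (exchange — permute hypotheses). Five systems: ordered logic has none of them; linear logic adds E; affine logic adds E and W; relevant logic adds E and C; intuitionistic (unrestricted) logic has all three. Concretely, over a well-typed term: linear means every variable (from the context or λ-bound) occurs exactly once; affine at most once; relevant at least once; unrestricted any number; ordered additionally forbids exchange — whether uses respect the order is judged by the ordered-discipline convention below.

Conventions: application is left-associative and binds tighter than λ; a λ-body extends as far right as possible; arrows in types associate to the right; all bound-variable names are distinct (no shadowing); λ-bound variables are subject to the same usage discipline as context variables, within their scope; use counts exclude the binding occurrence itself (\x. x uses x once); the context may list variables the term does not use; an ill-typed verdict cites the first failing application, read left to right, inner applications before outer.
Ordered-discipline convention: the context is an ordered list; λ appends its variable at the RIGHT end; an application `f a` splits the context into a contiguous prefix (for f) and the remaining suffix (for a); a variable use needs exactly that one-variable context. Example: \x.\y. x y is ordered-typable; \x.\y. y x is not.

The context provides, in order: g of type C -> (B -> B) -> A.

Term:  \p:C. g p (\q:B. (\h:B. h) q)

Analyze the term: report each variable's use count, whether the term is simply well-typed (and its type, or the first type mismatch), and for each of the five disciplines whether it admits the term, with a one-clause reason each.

use counts: g ×1, p (λ-bound) ×1, q (λ-bound) ×1, h (λ-bound) ×1
order of uses: g, p, h, q
typing: the term checks, with type C -> A
ordered: ✓, one use each (g, p, q, h); ordered split holds
linear: ✓, g, p, q, h: one use apiece
affine: ✓, g, p, q, h: no repeats, contraction unneeded
relevant: ✓, every one of g, p, q, h appears
unrestricted: ✓, well-typed at C -> A; no restrictions here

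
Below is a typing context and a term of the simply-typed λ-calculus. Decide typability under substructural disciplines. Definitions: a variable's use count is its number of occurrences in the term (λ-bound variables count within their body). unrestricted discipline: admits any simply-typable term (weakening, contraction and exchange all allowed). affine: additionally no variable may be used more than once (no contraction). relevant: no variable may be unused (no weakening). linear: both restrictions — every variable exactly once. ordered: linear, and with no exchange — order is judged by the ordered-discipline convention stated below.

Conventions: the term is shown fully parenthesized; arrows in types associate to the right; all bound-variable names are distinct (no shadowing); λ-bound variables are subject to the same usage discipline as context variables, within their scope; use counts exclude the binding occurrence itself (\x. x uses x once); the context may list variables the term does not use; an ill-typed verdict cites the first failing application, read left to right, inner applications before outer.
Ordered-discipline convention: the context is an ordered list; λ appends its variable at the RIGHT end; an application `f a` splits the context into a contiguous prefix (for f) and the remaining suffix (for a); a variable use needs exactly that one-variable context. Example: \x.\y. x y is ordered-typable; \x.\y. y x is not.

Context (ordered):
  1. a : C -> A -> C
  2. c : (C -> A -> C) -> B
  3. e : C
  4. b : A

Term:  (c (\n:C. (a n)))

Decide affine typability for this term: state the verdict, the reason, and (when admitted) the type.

yes — none of a, c, e, b, n used more than once; term : B
variable uses: a: 1, c: 1, e: 0, b: 0, n [bound]: 1
left-to-right use order: c, a, n
typing: ✓ — B
across the five disciplines: ordered ✗ · linear ✗ · affine ✓ · relevant ✗ · unrestricted ✓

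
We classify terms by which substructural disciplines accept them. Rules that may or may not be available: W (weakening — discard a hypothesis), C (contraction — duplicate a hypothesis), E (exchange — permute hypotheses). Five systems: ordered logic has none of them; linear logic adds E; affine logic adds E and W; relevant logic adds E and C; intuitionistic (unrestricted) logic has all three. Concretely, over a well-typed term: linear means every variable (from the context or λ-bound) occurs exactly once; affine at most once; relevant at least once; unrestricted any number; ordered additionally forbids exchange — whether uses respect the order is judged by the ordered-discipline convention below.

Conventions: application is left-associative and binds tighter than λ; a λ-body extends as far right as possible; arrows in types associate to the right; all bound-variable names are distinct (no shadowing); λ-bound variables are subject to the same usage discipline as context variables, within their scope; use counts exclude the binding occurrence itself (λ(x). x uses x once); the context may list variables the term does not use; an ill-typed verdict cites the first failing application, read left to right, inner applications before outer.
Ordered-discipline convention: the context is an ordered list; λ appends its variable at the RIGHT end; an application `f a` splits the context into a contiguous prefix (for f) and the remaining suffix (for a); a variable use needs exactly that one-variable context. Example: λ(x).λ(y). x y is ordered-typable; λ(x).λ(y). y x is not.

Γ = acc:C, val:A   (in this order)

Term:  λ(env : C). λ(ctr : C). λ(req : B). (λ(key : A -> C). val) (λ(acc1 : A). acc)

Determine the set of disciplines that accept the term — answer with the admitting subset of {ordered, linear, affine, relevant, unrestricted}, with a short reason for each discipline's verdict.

admitting disciplines: affine, unrestricted
use counts: acc: 1, val: 1, env (λ-bound): 0, ctr (λ-bound): 0, req (λ-bound): 0, key (λ-bound): 0, acc1 (λ-bound): 0
uses in reading order: val, acc
typing: ✓ — C -> C -> B -> A
ordered ✗ (unused: env, ctr, req, key, acc1 — weakening required)
linear ✗ (unused: env, ctr, req, key, acc1 — weakening required)
affine ✓ (acc, val, env, ctr, req, key, acc1: no repeats, contraction unneeded)
relevant ✗ (unused: env, ctr, req, key, acc1 — weakening required)
unrestricted ✓ (simply typable at C -> C -> B -> A; W, C, E all held)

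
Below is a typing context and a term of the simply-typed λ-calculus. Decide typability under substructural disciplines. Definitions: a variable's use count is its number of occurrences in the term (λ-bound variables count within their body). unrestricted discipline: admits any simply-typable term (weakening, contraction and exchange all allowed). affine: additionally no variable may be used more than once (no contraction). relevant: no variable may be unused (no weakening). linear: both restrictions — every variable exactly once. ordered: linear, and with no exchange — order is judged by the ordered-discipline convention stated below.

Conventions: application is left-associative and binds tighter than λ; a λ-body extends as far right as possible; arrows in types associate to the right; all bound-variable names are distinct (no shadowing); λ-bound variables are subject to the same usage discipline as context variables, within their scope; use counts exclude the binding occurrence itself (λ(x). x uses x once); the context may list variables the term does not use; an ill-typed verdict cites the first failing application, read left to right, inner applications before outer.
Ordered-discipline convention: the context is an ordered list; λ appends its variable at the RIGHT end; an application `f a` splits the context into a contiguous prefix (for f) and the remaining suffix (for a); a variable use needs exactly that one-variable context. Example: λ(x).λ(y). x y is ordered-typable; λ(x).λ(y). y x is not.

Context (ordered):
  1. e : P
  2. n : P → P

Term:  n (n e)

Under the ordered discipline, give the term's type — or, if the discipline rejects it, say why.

not well-typed under ordered — needs contraction — n ×2
usage: e=1, n=2
left-to-right use order: n, n, e
typing: well-typed at P
across the five disciplines: ordered ✗, linear ✗, affine ✗, relevant ✓, unrestricted ✓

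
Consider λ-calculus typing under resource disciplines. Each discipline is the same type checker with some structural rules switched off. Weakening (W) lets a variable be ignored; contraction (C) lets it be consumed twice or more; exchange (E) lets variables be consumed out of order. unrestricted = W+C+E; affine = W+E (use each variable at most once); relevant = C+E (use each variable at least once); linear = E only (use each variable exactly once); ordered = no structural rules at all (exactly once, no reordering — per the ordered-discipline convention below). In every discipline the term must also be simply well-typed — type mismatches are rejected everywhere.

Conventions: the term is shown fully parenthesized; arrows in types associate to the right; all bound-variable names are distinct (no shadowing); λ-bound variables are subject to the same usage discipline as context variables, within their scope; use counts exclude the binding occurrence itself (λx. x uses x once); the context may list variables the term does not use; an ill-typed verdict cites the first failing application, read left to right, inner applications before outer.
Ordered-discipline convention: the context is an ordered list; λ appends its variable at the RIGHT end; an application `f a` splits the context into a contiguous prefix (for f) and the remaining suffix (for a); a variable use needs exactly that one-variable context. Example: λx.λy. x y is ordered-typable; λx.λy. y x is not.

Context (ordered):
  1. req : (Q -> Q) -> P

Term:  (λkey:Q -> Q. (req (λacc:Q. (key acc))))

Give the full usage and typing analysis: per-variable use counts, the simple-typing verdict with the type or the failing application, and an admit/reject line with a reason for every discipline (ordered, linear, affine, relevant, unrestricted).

variable uses: req=1, key (λ-bound)=1, acc (λ-bound)=1
order of uses: req, key, acc
typing: well-typed at (Q -> Q) -> P
ordered: ✓, one use each (req, key, acc); ordered split holds
linear: ✓, each of req, key, acc used exactly once
affine: ✓, no duplicate uses among req, key, acc
relevant: ✓, every one of req, key, acc appears
unrestricted: ✓, well-typed at (Q -> Q) -> P; no restrictions here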